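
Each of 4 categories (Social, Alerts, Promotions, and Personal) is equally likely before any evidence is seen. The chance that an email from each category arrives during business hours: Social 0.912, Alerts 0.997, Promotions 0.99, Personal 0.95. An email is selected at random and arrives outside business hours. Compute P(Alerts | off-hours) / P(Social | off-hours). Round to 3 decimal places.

Taking complements, P(off-hours | each) = Social 0.088, Alerts 0.003, Promotions 0.01, Personal 0.05.
Since the prior is uniform, the posterior is proportional to the likelihood:
  Social: 0.088
  Alerts: 0.003
  Promotions: 0.01
  Personal: 0.05
Total = 0.151.
The ratio is 0.003 / 0.088 (the normalizer cancels) = 0.034.

0.034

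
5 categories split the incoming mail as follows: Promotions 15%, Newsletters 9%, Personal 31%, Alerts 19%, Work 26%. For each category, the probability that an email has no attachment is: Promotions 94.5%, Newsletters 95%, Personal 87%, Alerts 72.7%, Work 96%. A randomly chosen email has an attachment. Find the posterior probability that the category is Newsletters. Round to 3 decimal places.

Taking complements, P(attachment | each) = Promotions 0.055, Newsletters 0.05, Personal 0.13, Alerts 0.273, Work 0.04.
Prior × likelihood for each hypothesis:
  Promotions: 0.15 × 0.055 = 0.00825
  Newsletters: 0.09 × 0.05 = 0.0045
  Personal: 0.31 × 0.13 = 0.0403
  Alerts: 0.19 × 0.273 = 0.05187
  Work: 0.26 × 0.04 = 0.0104
Normalizing constant = 0.11532.
P(Newsletters | evidence) = 0.0045 / 0.11532 ≈ 0.039.

0.039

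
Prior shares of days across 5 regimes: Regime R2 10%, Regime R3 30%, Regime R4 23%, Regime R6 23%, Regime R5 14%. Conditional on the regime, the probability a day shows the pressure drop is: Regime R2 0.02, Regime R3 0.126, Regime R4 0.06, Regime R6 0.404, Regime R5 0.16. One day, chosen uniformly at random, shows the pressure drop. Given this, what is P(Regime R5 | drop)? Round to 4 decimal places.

0.1326

Compute prior × likelihood for every hypothesis:
  Regime R2: 0.1 × 0.02 = 0.002
  Regime R3: 0.3 × 0.126 = 0.0378
  Regime R4: 0.23 × 0.06 = 0.0138
  Regime R6: 0.23 × 0.404 = 0.09292
  Regime R5: 0.14 × 0.16 = 0.0224
Normalizing constant = 0.16892.
P(Regime R5 | evidence) = 0.0224 / 0.16892 ≈ 0.1326.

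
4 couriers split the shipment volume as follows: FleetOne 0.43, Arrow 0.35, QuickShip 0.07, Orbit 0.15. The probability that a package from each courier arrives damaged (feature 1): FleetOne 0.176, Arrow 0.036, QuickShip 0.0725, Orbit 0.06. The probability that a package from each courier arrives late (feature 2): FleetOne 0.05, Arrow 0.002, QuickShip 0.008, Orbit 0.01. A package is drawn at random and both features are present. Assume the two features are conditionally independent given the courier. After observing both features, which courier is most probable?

FleetOne

Unnormalized posteriors (prior × likelihood):
  FleetOne: 0.43 × 0.176 × 0.05 = 0.003784
  Arrow: 0.35 × 0.036 × 0.002 = 0.0000252
  QuickShip: 0.07 × 0.0725 × 0.008 = 0.0000406
  Orbit: 0.15 × 0.06 × 0.01 = 0.00009
Total = 0.0039398.
Largest term belongs to FleetOne, so FleetOne is most probable.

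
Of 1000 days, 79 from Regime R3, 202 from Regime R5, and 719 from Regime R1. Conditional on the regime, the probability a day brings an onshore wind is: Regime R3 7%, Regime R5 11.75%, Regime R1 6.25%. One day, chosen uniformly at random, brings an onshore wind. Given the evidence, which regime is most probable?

Regime R1

Unnormalized posteriors (prior × likelihood):
  Regime R3: 0.079 × 0.07 = 0.00553
  Regime R5: 0.202 × 0.1175 = 0.023735
  Regime R1: 0.719 × 0.0625 = 0.0449375
Total = 0.0742025.
Largest term belongs to Regime R1, so Regime R1 is most probable.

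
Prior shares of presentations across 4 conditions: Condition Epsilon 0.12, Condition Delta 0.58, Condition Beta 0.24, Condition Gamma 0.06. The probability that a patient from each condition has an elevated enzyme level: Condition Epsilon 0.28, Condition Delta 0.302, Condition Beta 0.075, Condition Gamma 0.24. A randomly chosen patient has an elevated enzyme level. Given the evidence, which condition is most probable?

Condition Delta

By Bayes' rule, posterior ∝ prior × likelihood:
  Condition Epsilon: 0.12 × 0.28 = 0.0336
  Condition Delta: 0.58 × 0.302 = 0.17516
  Condition Beta: 0.24 × 0.075 = 0.018
  Condition Gamma: 0.06 × 0.24 = 0.0144
Total = 0.24116.
Largest term belongs to Condition Delta, so Condition Delta is most probable.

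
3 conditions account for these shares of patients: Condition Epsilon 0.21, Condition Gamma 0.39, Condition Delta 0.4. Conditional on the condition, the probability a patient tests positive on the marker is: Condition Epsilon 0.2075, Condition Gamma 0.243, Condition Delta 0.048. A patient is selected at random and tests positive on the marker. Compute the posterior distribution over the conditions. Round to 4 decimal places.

By Bayes' rule, posterior ∝ prior × likelihood:
  Condition Epsilon: 0.21 × 0.2075 = 0.043575
  Condition Gamma: 0.39 × 0.243 = 0.09477
  Condition Delta: 0.4 × 0.048 = 0.0192
Normalizing constant = 0.157545.
P(Condition Epsilon | marker-positive) = 0.043575/0.157545 ≈ 0.2766
P(Condition Gamma | marker-positive) = 0.09477/0.157545 ≈ 0.6015
P(Condition Delta | marker-positive) = 0.0192/0.157545 ≈ 0.1219
(Check: 0.2766+0.6015+0.1219 = 1.0000.)

Condition Epsilon 0.2766, Condition Gamma 0.6015, Condition Delta 0.1219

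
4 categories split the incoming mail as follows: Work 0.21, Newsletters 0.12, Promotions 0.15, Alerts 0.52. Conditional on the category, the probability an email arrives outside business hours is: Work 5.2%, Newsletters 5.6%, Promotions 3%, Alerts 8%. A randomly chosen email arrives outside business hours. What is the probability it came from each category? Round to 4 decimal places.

Work 0.1713, Newsletters 0.1054, Promotions 0.0706, Alerts 0.6527

Prior × likelihood for each hypothesis:
  Work: 0.21 × 0.052 = 0.01092
  Newsletters: 0.12 × 0.056 = 0.00672
  Promotions: 0.15 × 0.03 = 0.0045
  Alerts: 0.52 × 0.08 = 0.0416
Normalizing constant = 0.06374.
P(Work | off-hours) = 0.01092/0.06374 ≈ 0.1713
P(Newsletters | off-hours) = 0.00672/0.06374 ≈ 0.1054
P(Promotions | off-hours) = 0.0045/0.06374 ≈ 0.0706
P(Alerts | off-hours) = 0.0416/0.06374 ≈ 0.6527
(Check: 0.1713+0.1054+0.0706+0.6527 = 1.0000.)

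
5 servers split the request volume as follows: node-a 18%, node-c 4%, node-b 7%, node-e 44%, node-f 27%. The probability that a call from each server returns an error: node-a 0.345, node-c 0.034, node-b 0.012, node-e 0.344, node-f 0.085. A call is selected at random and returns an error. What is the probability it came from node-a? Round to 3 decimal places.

By Bayes' rule, posterior ∝ prior × likelihood:
  node-a: 0.18 × 0.345 = 0.0621
  node-c: 0.04 × 0.034 = 0.00136
  node-b: 0.07 × 0.012 = 0.00084
  node-e: 0.44 × 0.344 = 0.15136
  node-f: 0.27 × 0.085 = 0.02295
Sum = 0.23861.
P(node-a | evidence) = 0.0621 / 0.23861 ≈ 0.260.

0.260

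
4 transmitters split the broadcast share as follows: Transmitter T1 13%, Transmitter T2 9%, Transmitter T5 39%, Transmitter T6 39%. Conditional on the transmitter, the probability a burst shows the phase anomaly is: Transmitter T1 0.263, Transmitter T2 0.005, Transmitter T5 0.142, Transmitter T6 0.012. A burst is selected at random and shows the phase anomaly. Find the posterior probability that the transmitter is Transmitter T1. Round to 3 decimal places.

0.361

Unnormalized posteriors (prior × likelihood):
  Transmitter T1: 0.13 × 0.263 = 0.03419
  Transmitter T2: 0.09 × 0.005 = 0.00045
  Transmitter T5: 0.39 × 0.142 = 0.05538
  Transmitter T6: 0.39 × 0.012 = 0.00468
Normalizing constant = 0.0947.
P(Transmitter T1 | evidence) = 0.03419 / 0.0947 ≈ 0.361.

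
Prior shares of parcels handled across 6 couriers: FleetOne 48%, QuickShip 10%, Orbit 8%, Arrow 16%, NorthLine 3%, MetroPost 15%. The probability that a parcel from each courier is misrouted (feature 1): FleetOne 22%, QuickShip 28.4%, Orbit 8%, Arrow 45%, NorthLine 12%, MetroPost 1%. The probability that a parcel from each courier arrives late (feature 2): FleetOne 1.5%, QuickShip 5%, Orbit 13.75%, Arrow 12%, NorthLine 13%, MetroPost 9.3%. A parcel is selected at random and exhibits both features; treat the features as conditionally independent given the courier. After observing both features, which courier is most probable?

Arrow

Unnormalized posteriors (prior × likelihood):
  FleetOne: 0.48 × 0.22 × 0.015 = 0.001584
  QuickShip: 0.1 × 0.284 × 0.05 = 0.00142
  Orbit: 0.08 × 0.08 × 0.1375 = 0.00088
  Arrow: 0.16 × 0.45 × 0.12 = 0.00864
  NorthLine: 0.03 × 0.12 × 0.13 = 0.000468
  MetroPost: 0.15 × 0.01 × 0.093 = 0.0001395
Normalizing constant = 0.0131315.
Largest term belongs to Arrow, so Arrow is most probable.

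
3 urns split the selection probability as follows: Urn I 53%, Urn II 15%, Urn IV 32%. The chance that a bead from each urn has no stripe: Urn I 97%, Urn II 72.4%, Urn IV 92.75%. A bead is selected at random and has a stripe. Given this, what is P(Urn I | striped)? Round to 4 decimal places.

0.1975

Taking complements, P(striped | each) = Urn I 0.03, Urn II 0.276, Urn IV 0.0725.
Compute prior × likelihood for every hypothesis:
  Urn I: 0.53 × 0.03 = 0.0159
  Urn II: 0.15 × 0.276 = 0.0414
  Urn IV: 0.32 × 0.0725 = 0.0232
Total = 0.0805.
P(Urn I | evidence) = 0.0159 / 0.0805 ≈ 0.1975.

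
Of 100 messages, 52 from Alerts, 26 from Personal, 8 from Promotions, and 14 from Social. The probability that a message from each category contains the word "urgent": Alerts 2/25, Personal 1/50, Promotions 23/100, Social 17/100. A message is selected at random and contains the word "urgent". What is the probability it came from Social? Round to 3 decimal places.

0.267

Prior × likelihood for each hypothesis:
  Alerts: 0.52 × 0.08 = 0.0416
  Personal: 0.26 × 0.02 = 0.0052
  Promotions: 0.08 × 0.23 = 0.0184
  Social: 0.14 × 0.17 = 0.0238
Sum = 0.089.
P(Social | evidence) = 0.0238 / 0.089 ≈ 0.267.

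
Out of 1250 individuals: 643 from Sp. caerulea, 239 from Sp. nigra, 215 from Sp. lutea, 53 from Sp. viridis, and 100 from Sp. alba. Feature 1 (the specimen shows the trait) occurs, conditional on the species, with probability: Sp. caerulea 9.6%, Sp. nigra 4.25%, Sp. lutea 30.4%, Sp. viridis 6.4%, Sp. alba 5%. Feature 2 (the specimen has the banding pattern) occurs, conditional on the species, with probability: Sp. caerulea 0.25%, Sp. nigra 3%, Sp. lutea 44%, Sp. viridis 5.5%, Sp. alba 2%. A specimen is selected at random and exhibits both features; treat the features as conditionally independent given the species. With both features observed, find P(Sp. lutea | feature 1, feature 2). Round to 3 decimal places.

Prior × likelihood for each hypothesis:
  Sp. caerulea: 0.5144 × 0.096 × 0.0025 = 0.000123456
  Sp. nigra: 0.1912 × 0.0425 × 0.03 = 0.00024378
  Sp. lutea: 0.172 × 0.304 × 0.44 = 0.02300672
  Sp. viridis: 0.0424 × 0.064 × 0.055 = 0.000149248
  Sp. alba: 0.08 × 0.05 × 0.02 = 0.00008
Total = 0.023603204.
P(Sp. lutea | evidence) = 0.02300672 / 0.023603204 ≈ 0.975.

0.975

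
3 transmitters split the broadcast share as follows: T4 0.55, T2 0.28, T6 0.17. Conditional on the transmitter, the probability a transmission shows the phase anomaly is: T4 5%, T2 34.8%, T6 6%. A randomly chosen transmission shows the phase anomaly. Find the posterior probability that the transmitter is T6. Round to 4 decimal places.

By Bayes' rule, posterior ∝ prior × likelihood:
  T4: 0.55 × 0.05 = 0.0275
  T2: 0.28 × 0.348 = 0.09744
  T6: 0.17 × 0.06 = 0.0102
Total = 0.13514.
P(T6 | evidence) = 0.0102 / 0.13514 ≈ 0.0755.

0.0755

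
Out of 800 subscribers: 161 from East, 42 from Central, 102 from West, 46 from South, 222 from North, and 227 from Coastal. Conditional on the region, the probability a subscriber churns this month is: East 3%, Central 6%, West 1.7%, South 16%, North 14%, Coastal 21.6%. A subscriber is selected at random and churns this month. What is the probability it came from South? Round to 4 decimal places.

0.0762

Compute prior × likelihood for every hypothesis:
  East: 0.20125 × 0.03 = 0.0060375
  Central: 0.0525 × 0.06 = 0.00315
  West: 0.1275 × 0.017 = 0.0021675
  South: 0.0575 × 0.16 = 0.0092
  North: 0.2775 × 0.14 = 0.03885
  Coastal: 0.28375 × 0.216 = 0.06129
Normalizing constant = 0.120695.
P(South | evidence) = 0.0092 / 0.120695 ≈ 0.0762.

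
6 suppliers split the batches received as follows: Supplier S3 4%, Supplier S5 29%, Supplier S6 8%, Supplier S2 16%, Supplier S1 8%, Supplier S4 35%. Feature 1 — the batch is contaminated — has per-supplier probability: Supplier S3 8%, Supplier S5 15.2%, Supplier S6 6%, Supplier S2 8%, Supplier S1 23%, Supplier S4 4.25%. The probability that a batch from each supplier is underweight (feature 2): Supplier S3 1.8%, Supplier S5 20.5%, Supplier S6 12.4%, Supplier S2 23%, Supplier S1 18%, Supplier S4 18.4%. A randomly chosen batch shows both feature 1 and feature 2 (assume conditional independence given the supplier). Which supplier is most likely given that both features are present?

Supplier S5

By Bayes' rule, posterior ∝ prior × likelihood:
  Supplier S3: 0.04 × 0.08 × 0.018 = 0.0000576
  Supplier S5: 0.29 × 0.152 × 0.205 = 0.0090364
  Supplier S6: 0.08 × 0.06 × 0.124 = 0.0005952
  Supplier S2: 0.16 × 0.08 × 0.23 = 0.002944
  Supplier S1: 0.08 × 0.23 × 0.18 = 0.003312
  Supplier S4: 0.35 × 0.0425 × 0.184 = 0.002737
Normalizing constant = 0.0186822.
Largest term belongs to Supplier S5, so Supplier S5 is most probable.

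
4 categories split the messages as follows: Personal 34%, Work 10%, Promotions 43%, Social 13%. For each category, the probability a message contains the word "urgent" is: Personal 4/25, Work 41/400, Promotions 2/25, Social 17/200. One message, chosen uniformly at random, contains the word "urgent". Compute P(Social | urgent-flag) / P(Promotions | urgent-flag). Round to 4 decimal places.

Unnormalized posteriors (prior × likelihood):
  Personal: 0.34 × 0.16 = 0.0544
  Work: 0.1 × 0.1025 = 0.01025
  Promotions: 0.43 × 0.08 = 0.0344
  Social: 0.13 × 0.085 = 0.01105
Sum = 0.1101.
The ratio is 0.01105 / 0.0344 (the normalizer cancels) = 0.3212.

0.3212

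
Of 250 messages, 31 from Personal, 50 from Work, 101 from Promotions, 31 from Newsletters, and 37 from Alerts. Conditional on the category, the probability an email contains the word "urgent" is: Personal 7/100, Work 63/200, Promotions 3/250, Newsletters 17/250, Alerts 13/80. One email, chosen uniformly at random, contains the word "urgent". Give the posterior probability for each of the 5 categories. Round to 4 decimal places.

By Bayes' rule, posterior ∝ prior × likelihood:
  Personal: 0.124 × 0.07 = 0.00868
  Work: 0.2 × 0.315 = 0.063
  Promotions: 0.404 × 0.012 = 0.004848
  Newsletters: 0.124 × 0.068 = 0.008432
  Alerts: 0.148 × 0.1625 = 0.02405
Normalizing constant = 0.10901.
P(Personal | urgent-flag) = 0.00868/0.10901 ≈ 0.0796
P(Work | urgent-flag) = 0.063/0.10901 ≈ 0.5779
P(Promotions | urgent-flag) = 0.004848/0.10901 ≈ 0.0445
P(Newsletters | urgent-flag) = 0.008432/0.10901 ≈ 0.0774
P(Alerts | urgent-flag) = 0.02405/0.10901 ≈ 0.2206

Personal 0.0796, Work 0.5779, Promotions 0.0445, Newsletters 0.0774, Alerts 0.2206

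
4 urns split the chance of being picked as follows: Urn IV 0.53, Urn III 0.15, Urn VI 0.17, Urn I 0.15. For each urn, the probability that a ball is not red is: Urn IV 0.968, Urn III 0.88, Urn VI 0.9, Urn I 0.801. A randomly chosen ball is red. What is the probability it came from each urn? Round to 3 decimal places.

Urn IV 0.207, Urn III 0.220, Urn VI 0.208, Urn I 0.365

Taking complements, P(red | each) = Urn IV 0.032, Urn III 0.12, Urn VI 0.1, Urn I 0.199.
Compute prior × likelihood for every hypothesis:
  Urn IV: 0.53 × 0.032 = 0.01696
  Urn III: 0.15 × 0.12 = 0.018
  Urn VI: 0.17 × 0.1 = 0.017
  Urn I: 0.15 × 0.199 = 0.02985
Total = 0.08181.
P(Urn IV | red) = 0.01696/0.08181 ≈ 0.207
P(Urn III | red) = 0.018/0.08181 ≈ 0.220
P(Urn VI | red) = 0.017/0.08181 ≈ 0.208
P(Urn I | red) = 0.02985/0.08181 ≈ 0.365
(Check: 0.207+0.220+0.208+0.365 = 1.000.)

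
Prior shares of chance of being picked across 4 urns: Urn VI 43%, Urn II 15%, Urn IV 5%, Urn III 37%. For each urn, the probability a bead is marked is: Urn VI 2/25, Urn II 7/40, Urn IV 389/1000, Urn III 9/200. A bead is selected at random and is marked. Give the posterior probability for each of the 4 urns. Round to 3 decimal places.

Unnormalized posteriors (prior × likelihood):
  Urn VI: 0.43 × 0.08 = 0.0344
  Urn II: 0.15 × 0.175 = 0.02625
  Urn IV: 0.05 × 0.389 = 0.01945
  Urn III: 0.37 × 0.045 = 0.01665
Sum = 0.09675.
P(Urn VI | marked) = 0.0344/0.09675 ≈ 0.356
P(Urn II | marked) = 0.02625/0.09675 ≈ 0.271
P(Urn IV | marked) = 0.01945/0.09675 ≈ 0.201
P(Urn III | marked) = 0.01665/0.09675 ≈ 0.172

Urn VI 0.356, Urn II 0.271, Urn IV 0.201, Urn III 0.172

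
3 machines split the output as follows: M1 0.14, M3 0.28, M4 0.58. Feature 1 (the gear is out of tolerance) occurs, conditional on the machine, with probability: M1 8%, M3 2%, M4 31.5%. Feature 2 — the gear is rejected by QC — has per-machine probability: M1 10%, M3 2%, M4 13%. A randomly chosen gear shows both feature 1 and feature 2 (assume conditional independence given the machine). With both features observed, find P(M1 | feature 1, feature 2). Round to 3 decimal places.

Compute prior × likelihood for every hypothesis:
  M1: 0.14 × 0.08 × 0.1 = 0.00112
  M3: 0.28 × 0.02 × 0.02 = 0.000112
  M4: 0.58 × 0.315 × 0.13 = 0.023751
Sum = 0.024983.
P(M1 | evidence) = 0.00112 / 0.024983 ≈ 0.045.

0.045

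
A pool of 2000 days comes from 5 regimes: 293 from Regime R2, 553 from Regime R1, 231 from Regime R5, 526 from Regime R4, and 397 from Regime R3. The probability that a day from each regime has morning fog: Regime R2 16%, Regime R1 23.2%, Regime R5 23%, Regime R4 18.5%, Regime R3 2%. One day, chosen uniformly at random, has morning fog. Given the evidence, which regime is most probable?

Unnormalized posteriors (prior × likelihood):
  Regime R2: 0.1465 × 0.16 = 0.02344
  Regime R1: 0.2765 × 0.232 = 0.064148
  Regime R5: 0.1155 × 0.23 = 0.026565
  Regime R4: 0.263 × 0.185 = 0.048655
  Regime R3: 0.1985 × 0.02 = 0.00397
Total = 0.166778.
Largest term belongs to Regime R1, so Regime R1 is most probable.

Regime R1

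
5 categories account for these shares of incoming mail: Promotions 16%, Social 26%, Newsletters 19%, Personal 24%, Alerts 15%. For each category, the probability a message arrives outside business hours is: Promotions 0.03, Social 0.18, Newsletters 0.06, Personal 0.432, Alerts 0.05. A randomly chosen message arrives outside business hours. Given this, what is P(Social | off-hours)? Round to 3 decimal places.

Compute prior × likelihood for every hypothesis:
  Promotions: 0.16 × 0.03 = 0.0048
  Social: 0.26 × 0.18 = 0.0468
  Newsletters: 0.19 × 0.06 = 0.0114
  Personal: 0.24 × 0.432 = 0.10368
  Alerts: 0.15 × 0.05 = 0.0075
Sum = 0.17418.
P(Social | evidence) = 0.0468 / 0.17418 ≈ 0.269.

0.269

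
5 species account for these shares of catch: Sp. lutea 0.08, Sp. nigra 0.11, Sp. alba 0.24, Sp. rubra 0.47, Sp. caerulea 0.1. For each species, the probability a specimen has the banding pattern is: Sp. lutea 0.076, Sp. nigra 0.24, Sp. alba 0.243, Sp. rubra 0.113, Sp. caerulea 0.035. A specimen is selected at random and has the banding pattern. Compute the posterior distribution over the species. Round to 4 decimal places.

Sp. lutea 0.0412, Sp. nigra 0.1791, Sp. alba 0.3956, Sp. rubra 0.3603, Sp. caerulea 0.0237

Unnormalized posteriors (prior × likelihood):
  Sp. lutea: 0.08 × 0.076 = 0.00608
  Sp. nigra: 0.11 × 0.24 = 0.0264
  Sp. alba: 0.24 × 0.243 = 0.05832
  Sp. rubra: 0.47 × 0.113 = 0.05311
  Sp. caerulea: 0.1 × 0.035 = 0.0035
Total = 0.14741.
P(Sp. lutea | banded) = 0.00608/0.14741 ≈ 0.0412
P(Sp. nigra | banded) = 0.0264/0.14741 ≈ 0.1791
P(Sp. alba | banded) = 0.05832/0.14741 ≈ 0.3956
P(Sp. rubra | banded) = 0.05311/0.14741 ≈ 0.3603
P(Sp. caerulea | banded) = 0.0035/0.14741 ≈ 0.0237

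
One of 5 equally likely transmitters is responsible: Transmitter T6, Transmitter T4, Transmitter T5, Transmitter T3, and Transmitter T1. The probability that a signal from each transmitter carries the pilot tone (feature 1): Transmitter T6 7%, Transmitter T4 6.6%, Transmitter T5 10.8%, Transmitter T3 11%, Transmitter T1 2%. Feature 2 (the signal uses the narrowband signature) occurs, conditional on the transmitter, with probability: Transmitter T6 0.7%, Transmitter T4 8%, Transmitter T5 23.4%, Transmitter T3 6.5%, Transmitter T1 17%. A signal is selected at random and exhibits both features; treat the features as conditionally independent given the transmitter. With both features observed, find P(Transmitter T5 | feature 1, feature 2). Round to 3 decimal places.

With a uniform prior (1/5 each), posterior ∝ likelihood:
  Transmitter T6: 0.07 × 0.007 = 0.00049
  Transmitter T4: 0.066 × 0.08 = 0.00528
  Transmitter T5: 0.108 × 0.234 = 0.025272
  Transmitter T3: 0.11 × 0.065 = 0.00715
  Transmitter T1: 0.02 × 0.17 = 0.0034
Sum = 0.041592.
P(Transmitter T5 | evidence) = 0.025272 / 0.041592 ≈ 0.608.

0.608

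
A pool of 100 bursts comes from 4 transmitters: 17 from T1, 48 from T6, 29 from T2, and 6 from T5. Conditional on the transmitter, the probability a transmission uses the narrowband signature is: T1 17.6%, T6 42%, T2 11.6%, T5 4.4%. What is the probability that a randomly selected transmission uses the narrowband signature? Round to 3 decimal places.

By Bayes' rule, posterior ∝ prior × likelihood:
  T1: 0.17 × 0.176 = 0.02992
  T6: 0.48 × 0.42 = 0.2016
  T2: 0.29 × 0.116 = 0.03364
  T5: 0.06 × 0.044 = 0.00264
P(narrowband) = 0.02992 + 0.2016 + 0.03364 + 0.00264 = 0.2678 → 0.268.

0.268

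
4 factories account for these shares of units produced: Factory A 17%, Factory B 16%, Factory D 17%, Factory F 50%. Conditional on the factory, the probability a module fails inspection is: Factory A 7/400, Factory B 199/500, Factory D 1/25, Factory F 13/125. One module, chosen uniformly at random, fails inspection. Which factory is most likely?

By Bayes' rule, posterior ∝ prior × likelihood:
  Factory A: 0.17 × 0.0175 = 0.002975
  Factory B: 0.16 × 0.398 = 0.06368
  Factory D: 0.17 × 0.04 = 0.0068
  Factory F: 0.5 × 0.104 = 0.052
Sum = 0.125455.
Largest term belongs to Factory B, so Factory B is most probable.

Factory B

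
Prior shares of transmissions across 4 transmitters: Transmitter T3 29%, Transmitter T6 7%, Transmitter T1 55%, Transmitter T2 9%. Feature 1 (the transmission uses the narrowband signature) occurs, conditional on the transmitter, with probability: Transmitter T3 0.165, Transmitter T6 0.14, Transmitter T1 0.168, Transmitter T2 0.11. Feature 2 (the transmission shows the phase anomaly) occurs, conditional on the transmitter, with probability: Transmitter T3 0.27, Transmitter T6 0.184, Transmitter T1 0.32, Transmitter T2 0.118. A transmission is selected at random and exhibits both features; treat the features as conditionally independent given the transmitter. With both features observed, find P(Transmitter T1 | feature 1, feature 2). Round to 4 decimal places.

0.6504

Prior × likelihood for each hypothesis:
  Transmitter T3: 0.29 × 0.165 × 0.27 = 0.0129195
  Transmitter T6: 0.07 × 0.14 × 0.184 = 0.0018032
  Transmitter T1: 0.55 × 0.168 × 0.32 = 0.029568
  Transmitter T2: 0.09 × 0.11 × 0.118 = 0.0011682
Sum = 0.0454589.
P(Transmitter T1 | evidence) = 0.029568 / 0.0454589 ≈ 0.6504.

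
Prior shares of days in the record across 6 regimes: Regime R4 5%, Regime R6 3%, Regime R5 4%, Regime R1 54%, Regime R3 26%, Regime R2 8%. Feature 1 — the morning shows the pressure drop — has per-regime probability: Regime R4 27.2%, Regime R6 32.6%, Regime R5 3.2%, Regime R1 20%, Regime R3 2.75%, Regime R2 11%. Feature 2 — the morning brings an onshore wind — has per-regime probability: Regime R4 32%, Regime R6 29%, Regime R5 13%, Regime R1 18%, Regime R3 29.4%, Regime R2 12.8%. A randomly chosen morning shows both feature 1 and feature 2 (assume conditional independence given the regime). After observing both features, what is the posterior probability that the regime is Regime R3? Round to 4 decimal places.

0.0700

Unnormalized posteriors (prior × likelihood):
  Regime R4: 0.05 × 0.272 × 0.32 = 0.004352
  Regime R6: 0.03 × 0.326 × 0.29 = 0.0028362
  Regime R5: 0.04 × 0.032 × 0.13 = 0.0001664
  Regime R1: 0.54 × 0.2 × 0.18 = 0.01944
  Regime R3: 0.26 × 0.0275 × 0.294 = 0.0021021
  Regime R2: 0.08 × 0.11 × 0.128 = 0.0011264
Normalizing constant = 0.0300231.
P(Regime R3 | evidence) = 0.0021021 / 0.0300231 ≈ 0.0700.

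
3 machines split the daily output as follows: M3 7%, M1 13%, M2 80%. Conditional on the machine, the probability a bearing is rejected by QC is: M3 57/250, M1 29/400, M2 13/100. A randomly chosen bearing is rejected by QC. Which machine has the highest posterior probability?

Prior × likelihood for each hypothesis:
  M3: 0.07 × 0.228 = 0.01596
  M1: 0.13 × 0.0725 = 0.009425
  M2: 0.8 × 0.13 = 0.104
Total = 0.129385.
Largest term belongs to M2, so M2 is most probable.

M2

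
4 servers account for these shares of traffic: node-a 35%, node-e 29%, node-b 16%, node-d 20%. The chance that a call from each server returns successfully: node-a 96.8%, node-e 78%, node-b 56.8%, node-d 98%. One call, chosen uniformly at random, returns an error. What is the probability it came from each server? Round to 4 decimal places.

node-a 0.0756, node-e 0.4307, node-b 0.4666, node-d 0.0270

Taking complements, P(error | each) = node-a 0.032, node-e 0.22, node-b 0.432, node-d 0.02.
Unnormalized posteriors (prior × likelihood):
  node-a: 0.35 × 0.032 = 0.0112
  node-e: 0.29 × 0.22 = 0.0638
  node-b: 0.16 × 0.432 = 0.06912
  node-d: 0.2 × 0.02 = 0.004
Sum = 0.14812.
P(node-a | error) = 0.0112/0.14812 ≈ 0.0756
P(node-e | error) = 0.0638/0.14812 ≈ 0.4307
P(node-b | error) = 0.06912/0.14812 ≈ 0.4666
P(node-d | error) = 0.004/0.14812 ≈ 0.0270
(Check: 0.0756+0.4307+0.4666+0.0270 = 0.9999.)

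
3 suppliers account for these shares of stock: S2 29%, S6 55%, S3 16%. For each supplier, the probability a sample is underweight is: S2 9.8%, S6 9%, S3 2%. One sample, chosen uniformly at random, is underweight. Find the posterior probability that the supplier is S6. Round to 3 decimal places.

Unnormalized posteriors (prior × likelihood):
  S2: 0.29 × 0.098 = 0.02842
  S6: 0.55 × 0.09 = 0.0495
  S3: 0.16 × 0.02 = 0.0032
Sum = 0.08112.
P(S6 | evidence) = 0.0495 / 0.08112 ≈ 0.610.

0.610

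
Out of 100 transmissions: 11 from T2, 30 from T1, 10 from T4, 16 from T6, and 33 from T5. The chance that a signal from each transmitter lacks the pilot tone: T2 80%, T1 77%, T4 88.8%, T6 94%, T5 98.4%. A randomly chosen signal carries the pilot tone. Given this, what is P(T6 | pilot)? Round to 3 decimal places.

Taking complements, P(pilot | each) = T2 0.2, T1 0.23, T4 0.112, T6 0.06, T5 0.016.
By Bayes' rule, posterior ∝ prior × likelihood:
  T2: 0.11 × 0.2 = 0.022
  T1: 0.3 × 0.23 = 0.069
  T4: 0.1 × 0.112 = 0.0112
  T6: 0.16 × 0.06 = 0.0096
  T5: 0.33 × 0.016 = 0.00528
Total = 0.11708.
P(T6 | evidence) = 0.0096 / 0.11708 ≈ 0.082.

0.082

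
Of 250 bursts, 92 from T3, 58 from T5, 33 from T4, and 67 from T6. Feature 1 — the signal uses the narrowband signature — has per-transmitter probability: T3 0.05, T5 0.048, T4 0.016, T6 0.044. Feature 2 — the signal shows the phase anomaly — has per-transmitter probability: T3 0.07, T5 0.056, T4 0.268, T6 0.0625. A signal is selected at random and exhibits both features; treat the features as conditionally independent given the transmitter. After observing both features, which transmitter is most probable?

Prior × likelihood for each hypothesis:
  T3: 0.368 × 0.05 × 0.07 = 0.001288
  T5: 0.232 × 0.048 × 0.056 = 0.000623616
  T4: 0.132 × 0.016 × 0.268 = 0.000566016
  T6: 0.268 × 0.044 × 0.0625 = 0.000737
Total = 0.003214632.
Largest term belongs to T3, so T3 is most probable.

T3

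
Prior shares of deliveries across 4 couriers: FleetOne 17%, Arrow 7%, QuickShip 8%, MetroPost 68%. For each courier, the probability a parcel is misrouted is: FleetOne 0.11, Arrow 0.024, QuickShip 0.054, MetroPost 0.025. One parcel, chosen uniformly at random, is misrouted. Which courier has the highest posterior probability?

Prior × likelihood for each hypothesis:
  FleetOne: 0.17 × 0.11 = 0.0187
  Arrow: 0.07 × 0.024 = 0.00168
  QuickShip: 0.08 × 0.054 = 0.00432
  MetroPost: 0.68 × 0.025 = 0.017
Sum = 0.0417.
Largest term belongs to FleetOne, so FleetOne is most probable.

FleetOne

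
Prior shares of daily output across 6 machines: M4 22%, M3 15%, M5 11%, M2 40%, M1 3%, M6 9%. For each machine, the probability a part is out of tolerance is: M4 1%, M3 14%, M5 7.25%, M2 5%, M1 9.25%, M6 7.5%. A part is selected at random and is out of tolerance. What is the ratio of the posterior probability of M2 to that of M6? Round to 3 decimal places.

2.963

Unnormalized posteriors (prior × likelihood):
  M4: 0.22 × 0.01 = 0.0022
  M3: 0.15 × 0.14 = 0.021
  M5: 0.11 × 0.0725 = 0.007975
  M2: 0.4 × 0.05 = 0.02
  M1: 0.03 × 0.0925 = 0.002775
  M6: 0.09 × 0.075 = 0.00675
Normalizing constant = 0.0607.
The ratio is 0.02 / 0.00675 (the normalizer cancels) = 2.963.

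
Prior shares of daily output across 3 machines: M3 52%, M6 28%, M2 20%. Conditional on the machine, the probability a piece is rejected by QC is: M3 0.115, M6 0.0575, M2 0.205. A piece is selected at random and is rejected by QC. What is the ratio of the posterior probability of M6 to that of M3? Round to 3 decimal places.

Prior × likelihood for each hypothesis:
  M3: 0.52 × 0.115 = 0.0598
  M6: 0.28 × 0.0575 = 0.0161
  M2: 0.2 × 0.205 = 0.041
Normalizing constant = 0.1169.
The ratio is 0.0161 / 0.0598 (the normalizer cancels) = 0.269.

0.269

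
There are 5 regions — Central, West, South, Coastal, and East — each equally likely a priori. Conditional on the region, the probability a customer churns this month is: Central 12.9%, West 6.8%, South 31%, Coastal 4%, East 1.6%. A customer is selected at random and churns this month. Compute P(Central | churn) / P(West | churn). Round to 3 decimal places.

1.897

Since the prior is uniform, the posterior is proportional to the likelihood:
  Central: 0.129
  West: 0.068
  South: 0.31
  Coastal: 0.04
  East: 0.016
Normalizing constant = 0.563.
The ratio is 0.129 / 0.068 (the normalizer cancels) = 1.897.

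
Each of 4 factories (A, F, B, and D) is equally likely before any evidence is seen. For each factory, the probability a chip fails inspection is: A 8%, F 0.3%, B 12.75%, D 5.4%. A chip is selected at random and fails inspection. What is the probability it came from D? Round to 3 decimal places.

With a uniform prior (1/4 each), posterior ∝ likelihood:
  A: 0.08
  F: 0.003
  B: 0.1275
  D: 0.054
Total = 0.2645.
P(D | evidence) = 0.054 / 0.2645 ≈ 0.204.

0.204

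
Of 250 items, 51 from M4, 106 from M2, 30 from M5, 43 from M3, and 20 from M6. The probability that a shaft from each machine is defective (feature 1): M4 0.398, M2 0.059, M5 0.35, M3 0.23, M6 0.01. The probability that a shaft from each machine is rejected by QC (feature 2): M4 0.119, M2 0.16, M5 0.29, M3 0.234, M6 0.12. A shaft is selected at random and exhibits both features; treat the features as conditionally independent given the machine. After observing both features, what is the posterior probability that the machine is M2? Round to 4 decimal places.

By Bayes' rule, posterior ∝ prior × likelihood:
  M4: 0.204 × 0.398 × 0.119 = 0.009661848
  M2: 0.424 × 0.059 × 0.16 = 0.00400256
  M5: 0.12 × 0.35 × 0.29 = 0.01218
  M3: 0.172 × 0.23 × 0.234 = 0.00925704
  M6: 0.08 × 0.01 × 0.12 = 0.000096
Normalizing constant = 0.035197448.
P(M2 | evidence) = 0.00400256 / 0.035197448 ≈ 0.1137.

0.1137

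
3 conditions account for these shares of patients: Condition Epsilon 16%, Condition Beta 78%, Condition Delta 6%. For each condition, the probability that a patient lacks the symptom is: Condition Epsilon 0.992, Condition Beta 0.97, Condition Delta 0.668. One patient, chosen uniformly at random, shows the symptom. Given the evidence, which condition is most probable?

Taking complements, P(symptomatic | each) = Condition Epsilon 0.008, Condition Beta 0.03, Condition Delta 0.332.
Prior × likelihood for each hypothesis:
  Condition Epsilon: 0.16 × 0.008 = 0.00128
  Condition Beta: 0.78 × 0.03 = 0.0234
  Condition Delta: 0.06 × 0.332 = 0.01992
Normalizing constant = 0.0446.
Largest term belongs to Condition Beta, so Condition Beta is most probable.

Condition Beta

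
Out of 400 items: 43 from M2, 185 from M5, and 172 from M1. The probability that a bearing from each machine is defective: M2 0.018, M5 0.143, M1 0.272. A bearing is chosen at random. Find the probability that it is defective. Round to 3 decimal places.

0.185

By Bayes' rule, posterior ∝ prior × likelihood:
  M2: 0.1075 × 0.018 = 0.001935
  M5: 0.4625 × 0.143 = 0.0661375
  M1: 0.43 × 0.272 = 0.11696
P(defective) = 0.001935 + 0.0661375 + 0.11696 = 0.1850325 → 0.185.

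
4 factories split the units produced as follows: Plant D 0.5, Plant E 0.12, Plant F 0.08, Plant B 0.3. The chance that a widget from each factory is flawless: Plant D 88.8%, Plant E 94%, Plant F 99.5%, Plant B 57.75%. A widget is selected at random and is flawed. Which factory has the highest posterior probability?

Plant B

Taking complements, P(flawed | each) = Plant D 0.112, Plant E 0.06, Plant F 0.005, Plant B 0.4225.
Prior × likelihood for each hypothesis:
  Plant D: 0.5 × 0.112 = 0.056
  Plant E: 0.12 × 0.06 = 0.0072
  Plant F: 0.08 × 0.005 = 0.0004
  Plant B: 0.3 × 0.4225 = 0.12675
Total = 0.19035.
Largest term belongs to Plant B, so Plant B is most probable.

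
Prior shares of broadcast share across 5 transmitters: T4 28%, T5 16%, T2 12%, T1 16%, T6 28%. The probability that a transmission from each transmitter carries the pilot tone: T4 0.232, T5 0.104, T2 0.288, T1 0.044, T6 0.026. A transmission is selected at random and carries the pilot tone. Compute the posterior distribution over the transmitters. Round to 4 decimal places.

T4 0.4979, T5 0.1275, T2 0.2649, T1 0.0540, T6 0.0558

Compute prior × likelihood for every hypothesis:
  T4: 0.28 × 0.232 = 0.06496
  T5: 0.16 × 0.104 = 0.01664
  T2: 0.12 × 0.288 = 0.03456
  T1: 0.16 × 0.044 = 0.00704
  T6: 0.28 × 0.026 = 0.00728
Total = 0.13048.
P(T4 | pilot) = 0.06496/0.13048 ≈ 0.4979
P(T5 | pilot) = 0.01664/0.13048 ≈ 0.1275
P(T2 | pilot) = 0.03456/0.13048 ≈ 0.2649
P(T1 | pilot) = 0.00704/0.13048 ≈ 0.0540
P(T6 | pilot) = 0.00728/0.13048 ≈ 0.0558
(Check: 0.4979+0.1275+0.2649+0.0540+0.0558 = 1.0001.)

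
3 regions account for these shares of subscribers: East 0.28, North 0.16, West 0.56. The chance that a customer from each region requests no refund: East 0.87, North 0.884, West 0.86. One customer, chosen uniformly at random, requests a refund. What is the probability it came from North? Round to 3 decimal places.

0.139

Taking complements, P(refund | each) = East 0.13, North 0.116, West 0.14.
Compute prior × likelihood for every hypothesis:
  East: 0.28 × 0.13 = 0.0364
  North: 0.16 × 0.116 = 0.01856
  West: 0.56 × 0.14 = 0.0784
Total = 0.13336.
P(North | evidence) = 0.01856 / 0.13336 ≈ 0.139.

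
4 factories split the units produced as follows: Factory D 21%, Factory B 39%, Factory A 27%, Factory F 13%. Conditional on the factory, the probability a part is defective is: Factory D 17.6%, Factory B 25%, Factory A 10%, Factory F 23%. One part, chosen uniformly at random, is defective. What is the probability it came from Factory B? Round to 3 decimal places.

Prior × likelihood for each hypothesis:
  Factory D: 0.21 × 0.176 = 0.03696
  Factory B: 0.39 × 0.25 = 0.0975
  Factory A: 0.27 × 0.1 = 0.027
  Factory F: 0.13 × 0.23 = 0.0299
Total = 0.19136.
P(Factory B | evidence) = 0.0975 / 0.19136 ≈ 0.510.

0.510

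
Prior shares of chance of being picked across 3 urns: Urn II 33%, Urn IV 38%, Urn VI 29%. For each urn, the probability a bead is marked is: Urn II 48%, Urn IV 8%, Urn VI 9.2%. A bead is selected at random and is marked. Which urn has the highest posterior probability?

Urn II

Compute prior × likelihood for every hypothesis:
  Urn II: 0.33 × 0.48 = 0.1584
  Urn IV: 0.38 × 0.08 = 0.0304
  Urn VI: 0.29 × 0.092 = 0.02668
Sum = 0.21548.
Largest term belongs to Urn II, so Urn II is most probable.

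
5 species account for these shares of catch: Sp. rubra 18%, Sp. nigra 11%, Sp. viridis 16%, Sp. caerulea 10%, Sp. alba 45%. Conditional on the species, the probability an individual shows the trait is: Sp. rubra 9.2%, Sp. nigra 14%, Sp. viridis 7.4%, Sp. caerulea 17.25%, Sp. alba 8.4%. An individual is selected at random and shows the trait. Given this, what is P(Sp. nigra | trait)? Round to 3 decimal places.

Prior × likelihood for each hypothesis:
  Sp. rubra: 0.18 × 0.092 = 0.01656
  Sp. nigra: 0.11 × 0.14 = 0.0154
  Sp. viridis: 0.16 × 0.074 = 0.01184
  Sp. caerulea: 0.1 × 0.1725 = 0.01725
  Sp. alba: 0.45 × 0.084 = 0.0378
Sum = 0.09885.
P(Sp. nigra | evidence) = 0.0154 / 0.09885 ≈ 0.156.

0.156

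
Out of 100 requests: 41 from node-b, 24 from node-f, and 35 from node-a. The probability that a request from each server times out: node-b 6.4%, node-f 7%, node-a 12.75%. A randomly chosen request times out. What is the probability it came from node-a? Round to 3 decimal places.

0.509

Prior × likelihood for each hypothesis:
  node-b: 0.41 × 0.064 = 0.02624
  node-f: 0.24 × 0.07 = 0.0168
  node-a: 0.35 × 0.1275 = 0.044625
Normalizing constant = 0.087665.
P(node-a | evidence) = 0.044625 / 0.087665 ≈ 0.509.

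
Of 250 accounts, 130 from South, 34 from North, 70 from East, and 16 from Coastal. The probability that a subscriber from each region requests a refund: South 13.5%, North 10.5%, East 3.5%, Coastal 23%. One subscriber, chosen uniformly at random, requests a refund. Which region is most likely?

Unnormalized posteriors (prior × likelihood):
  South: 0.52 × 0.135 = 0.0702
  North: 0.136 × 0.105 = 0.01428
  East: 0.28 × 0.035 = 0.0098
  Coastal: 0.064 × 0.23 = 0.01472
Total = 0.109.
Largest term belongs to South, so South is most probable.

South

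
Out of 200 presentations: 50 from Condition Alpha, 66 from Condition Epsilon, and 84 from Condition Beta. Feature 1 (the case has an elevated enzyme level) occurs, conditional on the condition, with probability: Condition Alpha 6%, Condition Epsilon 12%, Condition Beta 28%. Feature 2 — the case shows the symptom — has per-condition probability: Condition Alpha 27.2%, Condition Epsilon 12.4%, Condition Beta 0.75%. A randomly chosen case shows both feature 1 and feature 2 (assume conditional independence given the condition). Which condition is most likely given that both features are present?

Compute prior × likelihood for every hypothesis:
  Condition Alpha: 0.25 × 0.06 × 0.272 = 0.00408
  Condition Epsilon: 0.33 × 0.12 × 0.124 = 0.0049104
  Condition Beta: 0.42 × 0.28 × 0.0075 = 0.000882
Sum = 0.0098724.
Largest term belongs to Condition Epsilon, so Condition Epsilon is most probable.

Condition Epsilon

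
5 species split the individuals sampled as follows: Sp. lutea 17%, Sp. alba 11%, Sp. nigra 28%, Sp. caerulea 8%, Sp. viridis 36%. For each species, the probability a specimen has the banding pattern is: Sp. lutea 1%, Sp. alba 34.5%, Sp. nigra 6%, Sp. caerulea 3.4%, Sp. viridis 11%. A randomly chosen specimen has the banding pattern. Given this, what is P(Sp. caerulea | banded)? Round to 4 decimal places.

Unnormalized posteriors (prior × likelihood):
  Sp. lutea: 0.17 × 0.01 = 0.0017
  Sp. alba: 0.11 × 0.345 = 0.03795
  Sp. nigra: 0.28 × 0.06 = 0.0168
  Sp. caerulea: 0.08 × 0.034 = 0.00272
  Sp. viridis: 0.36 × 0.11 = 0.0396
Sum = 0.09877.
P(Sp. caerulea | evidence) = 0.00272 / 0.09877 ≈ 0.0275.

0.0275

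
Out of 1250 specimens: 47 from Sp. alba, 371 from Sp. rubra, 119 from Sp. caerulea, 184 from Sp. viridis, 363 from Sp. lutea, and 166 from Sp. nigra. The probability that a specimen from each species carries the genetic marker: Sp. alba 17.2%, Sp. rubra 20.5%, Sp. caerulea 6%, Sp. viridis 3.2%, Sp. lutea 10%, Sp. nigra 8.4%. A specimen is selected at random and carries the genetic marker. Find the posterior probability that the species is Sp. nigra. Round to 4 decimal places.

Compute prior × likelihood for every hypothesis:
  Sp. alba: 0.0376 × 0.172 = 0.0064672
  Sp. rubra: 0.2968 × 0.205 = 0.060844
  Sp. caerulea: 0.0952 × 0.06 = 0.005712
  Sp. viridis: 0.1472 × 0.032 = 0.0047104
  Sp. lutea: 0.2904 × 0.1 = 0.02904
  Sp. nigra: 0.1328 × 0.084 = 0.0111552
Sum = 0.1179288.
P(Sp. nigra | evidence) = 0.0111552 / 0.1179288 ≈ 0.0946.

0.0946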